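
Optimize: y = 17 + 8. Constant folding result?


17 + 8 = 25 at compile time
Optimized: y = 25


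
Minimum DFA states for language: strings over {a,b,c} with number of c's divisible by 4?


Track (count of c) mod 4: states 0..3, accept at 0
Minimal DFA: 4 states


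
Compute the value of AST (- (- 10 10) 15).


Evaluate inner: (- 10 10) = 0
Evaluate root: (- 0 15) = -15
Result: -15


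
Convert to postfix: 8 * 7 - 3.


Left to right (same or higher precedence on left)
Postfix: 8 7 * 3 -


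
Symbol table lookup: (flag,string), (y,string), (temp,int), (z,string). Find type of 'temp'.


Lookup 'temp' → type int


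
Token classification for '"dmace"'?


Pattern: double-quoted sequence
Type: STRING_LITERAL


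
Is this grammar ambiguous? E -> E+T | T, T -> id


precedence layered via separate nonterminal T: deterministic
Unambiguous


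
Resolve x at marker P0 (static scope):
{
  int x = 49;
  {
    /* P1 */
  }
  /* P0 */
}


x declared in the same block as P0
x = 49


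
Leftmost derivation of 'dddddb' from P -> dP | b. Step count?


Derivation: P => dP => ddP => dddP => ddddP => dddddP => dddddb
Steps: 6


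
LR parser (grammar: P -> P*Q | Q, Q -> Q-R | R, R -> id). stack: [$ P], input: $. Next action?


start symbol P on stack, input exhausted
Action: accept


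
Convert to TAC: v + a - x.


Break into single-operator statements:
t1 = v + a
t2 = t1 - x


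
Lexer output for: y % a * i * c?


Scan left to right, longest-match per lexeme
Tokens: ID(y), OP(%), ID(a), OP(*), ID(i), OP(*), ID(c)


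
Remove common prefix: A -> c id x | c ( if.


Common prefix: 'c'
Factored: A -> c A', A' -> id x | ( if


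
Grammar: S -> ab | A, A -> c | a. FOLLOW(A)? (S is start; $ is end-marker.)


$ ∈ FOLLOW(S). For each A -> αBβ: add FIRST(β)\{ε} to FOLLOW(B); if β nullable, add FOLLOW(A).
FOLLOW(A) = {$}


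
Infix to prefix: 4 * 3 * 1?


left-to-right (same/higher precedence on left): tree is (* (* 4 3) 1)
Prefix: * * 4 3 1


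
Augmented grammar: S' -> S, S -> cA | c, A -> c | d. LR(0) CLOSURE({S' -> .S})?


Start: S' -> .S
For each item with dot before a nonterminal B, add B -> .γ for every B-production
Closure: [S' -> .S, S -> .cA, S -> .c]


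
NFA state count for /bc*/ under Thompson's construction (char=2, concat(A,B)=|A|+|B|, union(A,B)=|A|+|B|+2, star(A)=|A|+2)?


Syntax tree has 2 char leaf(s), 0 union(s), 1 star(s)
chars contribute 2×2 = 4; each union adds +2; each star adds +2
Total: 4 + 0 + 2 = 6 states


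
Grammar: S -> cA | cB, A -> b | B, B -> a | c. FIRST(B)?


Per alternative of B: FIRST(a) = {a}; FIRST(c) = {c}
FIRST(B) = {a, c}


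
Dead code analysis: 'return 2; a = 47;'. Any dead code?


statement follows a return and is unreachable
Dead: 'a = 47'


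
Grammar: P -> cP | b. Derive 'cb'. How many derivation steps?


Derivation: P => cP => cb
Steps: 2


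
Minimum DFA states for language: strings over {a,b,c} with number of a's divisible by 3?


Track (count of a) mod 3: states 0..2, accept at 0
Minimal DFA: 3 states


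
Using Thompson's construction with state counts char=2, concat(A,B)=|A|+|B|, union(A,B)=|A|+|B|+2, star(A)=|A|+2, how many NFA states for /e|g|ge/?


Syntax tree has 4 char leaf(s), 2 union(s), 0 star(s)
chars contribute 4×2 = 8; each union adds +2; each star adds +2
Total: 8 + 4 + 0 = 12 states


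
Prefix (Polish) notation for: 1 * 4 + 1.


left-to-right (same/higher precedence on left): tree is (+ (* 1 4) 1)
Prefix: + * 1 4 1


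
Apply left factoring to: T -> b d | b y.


Common prefix: 'b'
Factored: T -> b T', T' -> d | y


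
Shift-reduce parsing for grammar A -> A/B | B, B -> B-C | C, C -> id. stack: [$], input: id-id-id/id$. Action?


no handle on stack; shift 'id'
Action: shift


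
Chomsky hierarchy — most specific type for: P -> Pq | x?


Left-linear: every RHS is a terminal or one nonterminal followed by a terminal
Classification: Type 3 (Regular)


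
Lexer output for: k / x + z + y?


Scan left to right, longest-match per lexeme
Tokens: ID(k), OP(/), ID(x), OP(+), ID(z), OP(+), ID(y)


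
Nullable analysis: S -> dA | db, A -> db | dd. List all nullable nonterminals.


A nonterminal is nullable iff some alternative derives ε (directly, or every symbol in it is nullable)
Nullable: {}


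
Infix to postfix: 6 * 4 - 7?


Left to right (same or higher precedence on left)
Postfix: 6 4 * 7 -


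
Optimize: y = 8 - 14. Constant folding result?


8 - 14 = -6 at compile time
Optimized: y = -6


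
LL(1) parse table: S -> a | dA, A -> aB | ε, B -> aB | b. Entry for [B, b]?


For [B, b]: 'b' ∈ FIRST(b)
Entry: B -> b


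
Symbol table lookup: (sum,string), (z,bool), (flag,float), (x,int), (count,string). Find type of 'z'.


Lookup 'z' → type bool


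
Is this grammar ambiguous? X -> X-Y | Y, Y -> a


precedence layered via separate nonterminal Y: deterministic
Unambiguous


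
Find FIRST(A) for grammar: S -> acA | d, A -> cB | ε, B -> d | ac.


Per alternative of A: FIRST(cB) = {c}; FIRST(ε) = {ε}
FIRST(A) = {c, ε}


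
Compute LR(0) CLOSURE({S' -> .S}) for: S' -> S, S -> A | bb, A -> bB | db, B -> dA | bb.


Start: S' -> .S
For each item with dot before a nonterminal B, add B -> .γ for every B-production
Closure: [S' -> .S, S -> .A, S -> .bb, A -> .bB, A -> .db]


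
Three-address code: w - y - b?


Break into single-operator statements:
t1 = w - y
t2 = t1 - b


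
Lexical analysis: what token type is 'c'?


Pattern: letter/underscore followed by alphanumerics, not a keyword
Type: IDENTIFIER


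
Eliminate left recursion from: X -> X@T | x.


Left-recursive alternatives: X@T; non-recursive: x
Introduce X': X -> xX', X' -> @TX' | ε


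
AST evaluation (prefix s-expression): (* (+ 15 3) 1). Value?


Evaluate inner: (+ 15 3) = 18
Evaluate root: (* 18 1) = 18
Result: 18


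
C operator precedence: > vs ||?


'>' is relational (level 7); '||' is logical OR (level 1)
Higher level binds tighter
'>' has higher precedence than '||'


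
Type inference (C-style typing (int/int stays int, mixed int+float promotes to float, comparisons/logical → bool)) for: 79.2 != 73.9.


Operand types: float != float
Rule: comparison yields bool
Result type: bool


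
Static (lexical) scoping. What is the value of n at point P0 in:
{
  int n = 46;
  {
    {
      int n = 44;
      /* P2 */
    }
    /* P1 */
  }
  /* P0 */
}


n declared in the same block as P0
n = 46


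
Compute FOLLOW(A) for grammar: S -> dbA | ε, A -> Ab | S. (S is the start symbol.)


$ ∈ FOLLOW(S). For each A -> αBβ: add FIRST(β)\{ε} to FOLLOW(B); if β nullable, add FOLLOW(A).
FOLLOW(A) = {$, b}


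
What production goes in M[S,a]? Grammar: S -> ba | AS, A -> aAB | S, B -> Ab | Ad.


For [S, a]: 'a' ∈ FIRST(AS)
Entry: S -> AS


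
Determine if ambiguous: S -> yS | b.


right-linear, alternatives start with distinct terminals 'y' vs 'b': unique leftmost derivation
Unambiguous


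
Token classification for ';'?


Pattern: delimiter/punctuation
Type: PUNCTUATION


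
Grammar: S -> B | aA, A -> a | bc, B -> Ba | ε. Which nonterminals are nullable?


A nonterminal is nullable iff some alternative derives ε (directly, or every symbol in it is nullable)
Nullable: {B, S}


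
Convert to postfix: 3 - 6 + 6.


Left to right (same or higher precedence on left)
Postfix: 3 6 - 6 +


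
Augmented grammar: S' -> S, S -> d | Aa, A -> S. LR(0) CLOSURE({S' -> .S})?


Start: S' -> .S
For each item with dot before a nonterminal B, add B -> .γ for every B-production
Closure: [S' -> .S, S -> .d, S -> .Aa, A -> .S]


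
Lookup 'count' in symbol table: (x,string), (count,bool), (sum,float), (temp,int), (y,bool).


Lookup 'count' → type bool


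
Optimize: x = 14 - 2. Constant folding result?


14 - 2 = 12 at compile time
Optimized: x = 12


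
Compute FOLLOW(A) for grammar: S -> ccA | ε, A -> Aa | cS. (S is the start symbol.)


$ ∈ FOLLOW(S). For each A -> αBβ: add FIRST(β)\{ε} to FOLLOW(B); if β nullable, add FOLLOW(A).
FOLLOW(A) = {$, a}


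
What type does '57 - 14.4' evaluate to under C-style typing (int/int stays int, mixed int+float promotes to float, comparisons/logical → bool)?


Operand types: int - float
Rule: mixed int/float promotes to float; int/int stays int
Result type: float


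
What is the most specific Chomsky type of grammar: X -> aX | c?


Right-linear: every RHS is a terminal or a terminal followed by one nonterminal
Classification: Type 3 (Regular)


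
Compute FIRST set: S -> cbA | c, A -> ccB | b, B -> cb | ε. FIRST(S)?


Per alternative of S: FIRST(cbA) = {c}; FIRST(c) = {c}
FIRST(S) = {c}


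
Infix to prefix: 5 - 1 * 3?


'*' binds tighter: tree is (- 5 (* 1 3))
Prefix: - 5 * 1 3


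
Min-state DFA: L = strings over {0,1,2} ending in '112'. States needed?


Track the longest suffix of input matching a prefix of '112': 4 classes (prefixes of length 0..3)
Minimal DFA: 4 states


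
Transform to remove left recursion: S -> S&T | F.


Left-recursive alternatives: S&T; non-recursive: F
Introduce S': S -> FS', S' -> &TS' | ε


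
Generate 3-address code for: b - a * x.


Break into single-operator statements:
t1 = a * x
t2 = b - t1


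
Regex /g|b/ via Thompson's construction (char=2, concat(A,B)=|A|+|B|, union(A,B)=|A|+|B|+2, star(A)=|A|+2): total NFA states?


Syntax tree has 2 char leaf(s), 1 union(s), 0 star(s)
chars contribute 2×2 = 4; each union adds +2; each star adds +2
Total: 4 + 2 + 0 = 6 states


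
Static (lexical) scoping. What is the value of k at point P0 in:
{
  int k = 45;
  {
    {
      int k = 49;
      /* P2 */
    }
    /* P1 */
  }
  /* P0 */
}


k declared in the same block as P0
k = 45


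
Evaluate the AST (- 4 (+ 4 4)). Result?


Evaluate inner: (+ 4 4) = 8
Evaluate root: (- 4 8) = -4
Result: -4


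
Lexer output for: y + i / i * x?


Scan left to right, longest-match per lexeme
Tokens: ID(y), OP(+), ID(i), OP(/), ID(i), OP(*), ID(x)


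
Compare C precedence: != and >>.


'>>' is shift (level 8); '!=' is equality (level 6)
Higher level binds tighter
'>>' has higher precedence than '!='


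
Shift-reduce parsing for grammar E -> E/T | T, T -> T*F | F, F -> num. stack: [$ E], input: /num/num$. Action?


shift '/' to continue E -> E/T
Action: shift


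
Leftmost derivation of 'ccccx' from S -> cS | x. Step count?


Derivation: S => cS => ccS => cccS => ccccS => ccccx
Steps: 5


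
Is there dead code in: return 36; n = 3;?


statement follows a return and is unreachable
Dead: 'n = 3'


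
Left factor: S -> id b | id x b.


Common prefix: 'id'
Factored: S -> id S', S' -> b | x b


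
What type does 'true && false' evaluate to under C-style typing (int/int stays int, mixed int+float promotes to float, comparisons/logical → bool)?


Operand types: bool && bool
Rule: logical operators take bool operands and yield bool
Result type: bool


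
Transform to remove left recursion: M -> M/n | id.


Left-recursive alternatives: M/n; non-recursive: id
Introduce M': M -> idM', M' -> /nM' | ε


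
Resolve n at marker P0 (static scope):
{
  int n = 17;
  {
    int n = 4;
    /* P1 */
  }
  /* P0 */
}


n declared in the same block as P0
n = 17


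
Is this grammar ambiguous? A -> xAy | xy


balanced x^n…y^n: each string has a unique parse
Unambiguous


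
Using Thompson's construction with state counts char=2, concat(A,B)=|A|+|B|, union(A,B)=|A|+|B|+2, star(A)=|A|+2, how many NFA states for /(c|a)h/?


Syntax tree has 3 char leaf(s), 1 union(s), 0 star(s)
chars contribute 3×2 = 6; each union adds +2; each star adds +2
Total: 6 + 2 + 0 = 8 states


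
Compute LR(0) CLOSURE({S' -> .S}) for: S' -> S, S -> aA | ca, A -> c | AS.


Start: S' -> .S
For each item with dot before a nonterminal B, add B -> .γ for every B-production
Closure: [S' -> .S, S -> .aA, S -> .ca]


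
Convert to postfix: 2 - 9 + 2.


Left to right (same or higher precedence on left)
Postfix: 2 9 - 2 +


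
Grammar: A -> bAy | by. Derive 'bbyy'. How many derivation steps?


Derivation: A => bAy => bbyy
Steps: 2


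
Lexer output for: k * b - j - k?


Scan left to right, longest-match per lexeme
Tokens: ID(k), OP(*), ID(b), OP(-), ID(j), OP(-), ID(k)


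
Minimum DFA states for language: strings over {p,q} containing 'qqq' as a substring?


KMP-style automaton: 3 progress states + 1 absorbing accept = 4
Minimal DFA: 4 states


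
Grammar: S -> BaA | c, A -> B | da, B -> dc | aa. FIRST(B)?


Per alternative of B: FIRST(dc) = {d}; FIRST(aa) = {a}
FIRST(B) = {a, d}


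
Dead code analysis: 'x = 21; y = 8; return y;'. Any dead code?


x is assigned but never read
Dead: 'x = 21'


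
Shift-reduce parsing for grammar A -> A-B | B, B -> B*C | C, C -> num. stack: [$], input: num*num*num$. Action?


no handle on stack; shift 'num'
Action: shift


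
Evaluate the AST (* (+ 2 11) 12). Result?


Evaluate inner: (+ 2 11) = 13
Evaluate root: (* 13 12) = 156
Result: 156


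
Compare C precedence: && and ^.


'^' is bitwise XOR (level 4); '&&' is logical AND (level 2)
Higher level binds tighter
'^' has higher precedence than '&&'


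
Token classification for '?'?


Pattern: operator symbol
Type: OPERATOR


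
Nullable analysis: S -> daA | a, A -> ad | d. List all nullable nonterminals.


A nonterminal is nullable iff some alternative derives ε (directly, or every symbol in it is nullable)
Nullable: {}


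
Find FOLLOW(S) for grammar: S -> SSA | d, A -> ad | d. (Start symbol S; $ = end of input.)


$ ∈ FOLLOW(S). For each A -> αBβ: add FIRST(β)\{ε} to FOLLOW(B); if β nullable, add FOLLOW(A).
FOLLOW(S) = {$, a, d}


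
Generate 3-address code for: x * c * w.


Break into single-operator statements:
t1 = x * c
t2 = t1 * w


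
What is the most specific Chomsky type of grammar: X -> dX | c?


Right-linear: every RHS is a terminal or a terminal followed by one nonterminal
Classification: Type 3 (Regular)


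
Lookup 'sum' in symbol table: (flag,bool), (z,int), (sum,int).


Lookup 'sum' → type int


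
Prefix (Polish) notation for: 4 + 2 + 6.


left-to-right (same/higher precedence on left): tree is (+ (+ 4 2) 6)
Prefix: + + 4 2 6


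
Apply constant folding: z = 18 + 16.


18 + 16 = 34 at compile time
Optimized: z = 34


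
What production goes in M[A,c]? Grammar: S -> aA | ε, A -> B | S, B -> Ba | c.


For [A, c]: 'c' ∈ FIRST(B)
Entry: A -> B


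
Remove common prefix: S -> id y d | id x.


Common prefix: 'id'
Factored: S -> id S', S' -> y d | x


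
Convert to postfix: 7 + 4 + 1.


Left to right (same or higher precedence on left)
Postfix: 7 4 + 1 +


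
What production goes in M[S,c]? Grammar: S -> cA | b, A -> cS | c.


For [S, c]: 'c' ∈ FIRST(cA)
Entry: S -> cA


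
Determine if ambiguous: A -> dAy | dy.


balanced d^n…y^n: each string has a unique parse
Unambiguous


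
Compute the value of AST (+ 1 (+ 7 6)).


Evaluate inner: (+ 7 6) = 13
Evaluate root: (+ 1 13) = 14
Result: 14


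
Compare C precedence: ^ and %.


'%' is multiplicative (level 10); '^' is bitwise XOR (level 4)
Higher level binds tighter
'%' has higher precedence than '^'


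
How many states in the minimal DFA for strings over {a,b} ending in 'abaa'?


Track the longest suffix of input matching a prefix of 'abaa': 5 classes (prefixes of length 0..4)
Minimal DFA: 5 states


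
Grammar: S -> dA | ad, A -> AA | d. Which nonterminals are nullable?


A nonterminal is nullable iff some alternative derives ε (directly, or every symbol in it is nullable)
Nullable: {}


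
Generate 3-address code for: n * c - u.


Break into single-operator statements:
t1 = n * c
t2 = t1 - u


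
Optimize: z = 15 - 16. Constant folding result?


15 - 16 = -1 at compile time
Optimized: z = -1


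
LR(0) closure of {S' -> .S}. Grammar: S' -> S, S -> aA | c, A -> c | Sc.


Start: S' -> .S
For each item with dot before a nonterminal B, add B -> .γ for every B-production
Closure: [S' -> .S, S -> .aA, S -> .c]


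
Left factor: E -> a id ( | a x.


Common prefix: 'a'
Factored: E -> a E', E' -> id ( | x


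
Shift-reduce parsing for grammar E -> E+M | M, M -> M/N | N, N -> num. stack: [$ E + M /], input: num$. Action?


no handle; shift 'num'
Action: shift


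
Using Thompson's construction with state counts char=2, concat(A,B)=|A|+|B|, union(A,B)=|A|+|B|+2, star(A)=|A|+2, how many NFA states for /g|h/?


Syntax tree has 2 char leaf(s), 1 union(s), 0 star(s)
chars contribute 2×2 = 4; each union adds +2; each star adds +2
Total: 4 + 2 + 0 = 6 states


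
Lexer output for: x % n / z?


Scan left to right, longest-match per lexeme
Tokens: ID(x), OP(%), ID(n), OP(/), ID(z)


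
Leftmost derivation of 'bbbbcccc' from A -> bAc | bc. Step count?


Derivation: A => bAc => bbAcc => bbbAccc => bbbbcccc
Steps: 4


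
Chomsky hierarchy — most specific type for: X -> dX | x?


Right-linear: every RHS is a terminal or a terminal followed by one nonterminal
Classification: Type 3 (Regular)


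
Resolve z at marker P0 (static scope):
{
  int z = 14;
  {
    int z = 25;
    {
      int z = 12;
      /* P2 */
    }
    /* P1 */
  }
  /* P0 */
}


z declared in the same block as P0
z = 14


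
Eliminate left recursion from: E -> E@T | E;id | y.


Left-recursive alternatives: E@T, E;id; non-recursive: y
Introduce E': E -> yE', E' -> @TE' | ;idE' | ε


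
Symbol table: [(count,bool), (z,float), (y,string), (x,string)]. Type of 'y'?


Lookup 'y' → type string


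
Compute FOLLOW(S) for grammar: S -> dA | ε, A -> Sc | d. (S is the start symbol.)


$ ∈ FOLLOW(S). For each A -> αBβ: add FIRST(β)\{ε} to FOLLOW(B); if β nullable, add FOLLOW(A).
FOLLOW(S) = {$, c}


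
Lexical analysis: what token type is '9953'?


Pattern: digits only
Type: INTEGER_LITERAL


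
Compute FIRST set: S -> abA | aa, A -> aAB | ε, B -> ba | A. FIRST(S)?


Per alternative of S: FIRST(abA) = {a}; FIRST(aa) = {a}
FIRST(S) = {a}


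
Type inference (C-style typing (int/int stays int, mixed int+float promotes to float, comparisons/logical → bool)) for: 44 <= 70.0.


Operand types: int <= float
Rule: comparison yields bool
Result type: bool


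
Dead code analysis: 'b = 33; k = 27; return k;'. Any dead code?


b is assigned but never read
Dead: 'b = 33'


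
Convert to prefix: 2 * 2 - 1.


left-to-right (same/higher precedence on left): tree is (- (* 2 2) 1)
Prefix: - * 2 2 1


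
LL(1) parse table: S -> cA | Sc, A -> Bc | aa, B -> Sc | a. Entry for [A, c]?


For [A, c]: 'c' ∈ FIRST(Bc)
Entry: A -> Bc


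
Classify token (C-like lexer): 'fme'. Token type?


Pattern: letter/underscore followed by alphanumerics, not a keyword
Type: IDENTIFIER


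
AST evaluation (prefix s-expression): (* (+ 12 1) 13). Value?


Evaluate inner: (+ 12 1) = 13
Evaluate root: (* 13 13) = 169
Result: 169


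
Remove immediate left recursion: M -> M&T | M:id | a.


Left-recursive alternatives: M&T, M:id; non-recursive: a
Introduce M': M -> aM', M' -> &TM' | :idM' | ε


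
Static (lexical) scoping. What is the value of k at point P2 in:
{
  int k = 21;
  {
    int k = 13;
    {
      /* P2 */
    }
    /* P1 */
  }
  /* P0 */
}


P2's block does not declare k; resolves to the enclosing declaration at depth 1
k = 13


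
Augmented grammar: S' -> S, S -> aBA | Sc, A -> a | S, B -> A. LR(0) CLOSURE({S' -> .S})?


Start: S' -> .S
For each item with dot before a nonterminal B, add B -> .γ for every B-production
Closure: [S' -> .S, S -> .aBA, S -> .Sc]


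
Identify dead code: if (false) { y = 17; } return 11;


condition is constant false, so the whole block is unreachable
Dead: 'if (false) { y = 17; }'


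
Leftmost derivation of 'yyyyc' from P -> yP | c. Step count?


Derivation: P => yP => yyP => yyyP => yyyyP => yyyyc
Steps: 5


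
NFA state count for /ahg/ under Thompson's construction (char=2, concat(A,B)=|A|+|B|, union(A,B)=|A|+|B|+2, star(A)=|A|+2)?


Syntax tree has 3 char leaf(s), 0 union(s), 0 star(s)
chars contribute 3×2 = 6; each union adds +2; each star adds +2
Total: 6 + 0 + 0 = 6 states


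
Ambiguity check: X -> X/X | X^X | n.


'n/n^n' has two parse trees (no precedence encoded between / and ^)
Ambiguous


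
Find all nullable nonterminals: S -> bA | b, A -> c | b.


A nonterminal is nullable iff some alternative derives ε (directly, or every symbol in it is nullable)
Nullable: {}


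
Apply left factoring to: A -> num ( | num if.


Common prefix: 'num'
Factored: A -> num A', A' -> ( | if


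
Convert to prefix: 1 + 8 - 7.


left-to-right (same/higher precedence on left): tree is (- (+ 1 8) 7)
Prefix: - + 1 8 7


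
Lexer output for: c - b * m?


Scan left to right, longest-match per lexeme
Tokens: ID(c), OP(-), ID(b), OP(*), ID(m)


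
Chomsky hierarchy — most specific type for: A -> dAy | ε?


Single nonterminal LHS, but d^n y^n is not regular
Classification: Type 2 (Context-Free)


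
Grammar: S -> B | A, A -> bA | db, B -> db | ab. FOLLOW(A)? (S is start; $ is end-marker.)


$ ∈ FOLLOW(S). For each A -> αBβ: add FIRST(β)\{ε} to FOLLOW(B); if β nullable, add FOLLOW(A).
FOLLOW(A) = {$}


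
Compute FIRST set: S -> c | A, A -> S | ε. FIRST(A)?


Per alternative of A: FIRST(S) = {c, ε}; FIRST(ε) = {ε}
FIRST(A) = {c, ε}


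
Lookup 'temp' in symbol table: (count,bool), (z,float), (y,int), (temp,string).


Lookup 'temp' → type string


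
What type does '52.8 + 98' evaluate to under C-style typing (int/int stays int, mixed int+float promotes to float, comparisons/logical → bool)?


Operand types: float + int
Rule: mixed int/float promotes to float; int/int stays int
Result type: float


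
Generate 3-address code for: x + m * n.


Break into single-operator statements:
t1 = m * n
t2 = x + t1


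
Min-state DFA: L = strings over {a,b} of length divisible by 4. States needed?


Track length mod 4: states 0..3, accept at 0
Minimal DFA: 4 states


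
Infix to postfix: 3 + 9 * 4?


* has higher precedence, evaluate 9*4 first
Postfix: 3 9 4 * +


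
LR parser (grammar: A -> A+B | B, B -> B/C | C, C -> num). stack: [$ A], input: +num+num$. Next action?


shift '+' to continue A -> A+B
Action: shift


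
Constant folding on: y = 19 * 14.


19 * 14 = 266 at compile time
Optimized: y = 266


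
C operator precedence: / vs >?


'/' is multiplicative (level 10); '>' is relational (level 7)
Higher level binds tighter
'/' has higher precedence than '>'


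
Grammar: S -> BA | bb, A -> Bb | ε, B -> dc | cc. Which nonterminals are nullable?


A nonterminal is nullable iff some alternative derives ε (directly, or every symbol in it is nullable)
Nullable: {A}


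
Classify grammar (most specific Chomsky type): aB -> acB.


LHS has context (more than one symbol) and |LHS| ≤ |RHS|
Classification: Type 1 (Context-Sensitive)


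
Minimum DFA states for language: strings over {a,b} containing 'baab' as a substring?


KMP-style automaton: 4 progress states + 1 absorbing accept = 5
Minimal DFA: 5 states


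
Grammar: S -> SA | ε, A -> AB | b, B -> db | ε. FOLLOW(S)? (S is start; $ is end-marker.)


$ ∈ FOLLOW(S). For each A -> αBβ: add FIRST(β)\{ε} to FOLLOW(B); if β nullable, add FOLLOW(A).
FOLLOW(S) = {$, b}


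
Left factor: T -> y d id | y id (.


Common prefix: 'y'
Factored: T -> y T', T' -> d id | id (


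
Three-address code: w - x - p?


Break into single-operator statements:
t1 = w - x
t2 = t1 - p


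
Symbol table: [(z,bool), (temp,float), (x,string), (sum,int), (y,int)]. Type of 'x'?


Lookup 'x' → type string


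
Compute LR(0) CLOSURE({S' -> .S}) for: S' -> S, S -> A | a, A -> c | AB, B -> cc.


Start: S' -> .S
For each item with dot before a nonterminal B, add B -> .γ for every B-production
Closure: [S' -> .S, S -> .A, S -> .a, A -> .c, A -> .AB]


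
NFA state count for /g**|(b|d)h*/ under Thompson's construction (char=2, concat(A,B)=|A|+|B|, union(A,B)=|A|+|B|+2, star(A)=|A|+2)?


Syntax tree has 4 char leaf(s), 2 union(s), 3 star(s)
chars contribute 4×2 = 8; each union adds +2; each star adds +2
Total: 8 + 4 + 6 = 18 states


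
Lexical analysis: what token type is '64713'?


Pattern: digits only
Type: INTEGER_LITERAL


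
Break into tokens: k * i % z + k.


Scan left to right, longest-match per lexeme
Tokens: ID(k), OP(*), ID(i), OP(%), ID(z), OP(+), ID(k)


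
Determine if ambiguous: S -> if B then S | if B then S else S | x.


dangling else: 'if B then if B then x else x' parses two ways
Ambiguous


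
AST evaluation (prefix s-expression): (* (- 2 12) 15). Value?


Evaluate inner: (- 2 12) = -10
Evaluate root: (* -10 15) = -150
Result: -150


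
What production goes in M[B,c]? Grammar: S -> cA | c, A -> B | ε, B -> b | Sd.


For [B, c]: 'c' ∈ FIRST(Sd)
Entry: B -> Sd


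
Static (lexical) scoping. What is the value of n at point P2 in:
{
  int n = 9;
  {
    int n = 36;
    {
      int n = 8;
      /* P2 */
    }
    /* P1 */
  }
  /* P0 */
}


n declared in the same block as P2
n = 8


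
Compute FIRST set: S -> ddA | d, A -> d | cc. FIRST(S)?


Per alternative of S: FIRST(ddA) = {d}; FIRST(d) = {d}
FIRST(S) = {d}


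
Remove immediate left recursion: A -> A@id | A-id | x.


Left-recursive alternatives: A@id, A-id; non-recursive: x
Introduce A': A -> xA', A' -> @idA' | -idA' | ε


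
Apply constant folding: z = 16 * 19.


16 * 19 = 304 at compile time
Optimized: z = 304


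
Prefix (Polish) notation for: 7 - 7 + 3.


left-to-right (same/higher precedence on left): tree is (+ (- 7 7) 3)
Prefix: + - 7 7 3


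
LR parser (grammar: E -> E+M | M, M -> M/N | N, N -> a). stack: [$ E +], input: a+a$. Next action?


no handle ('E+' is not any RHS); shift 'a'
Action: shift


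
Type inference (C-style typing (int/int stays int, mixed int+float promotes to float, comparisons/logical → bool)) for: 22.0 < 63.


Operand types: float < int
Rule: comparison yields bool
Result type: bool


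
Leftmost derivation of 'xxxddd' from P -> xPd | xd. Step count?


Derivation: P => xPd => xxPdd => xxxddd
Steps: 3


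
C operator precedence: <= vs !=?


'<=' is relational (level 7); '!=' is equality (level 6)
Higher level binds tighter
'<=' has higher precedence than '!='


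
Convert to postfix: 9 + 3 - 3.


Left to right (same or higher precedence on left)
Postfix: 9 3 + 3 -


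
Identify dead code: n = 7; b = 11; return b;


n is assigned but never read
Dead: 'n = 7'


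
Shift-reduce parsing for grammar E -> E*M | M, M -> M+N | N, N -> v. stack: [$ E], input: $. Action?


start symbol E on stack, input exhausted
Action: accept


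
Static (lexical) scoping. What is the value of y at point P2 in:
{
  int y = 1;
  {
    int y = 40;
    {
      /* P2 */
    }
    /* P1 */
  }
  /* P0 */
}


P2's block does not declare y; resolves to the enclosing declaration at depth 1
y = 40


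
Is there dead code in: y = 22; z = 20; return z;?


y is assigned but never read
Dead: 'y = 22'


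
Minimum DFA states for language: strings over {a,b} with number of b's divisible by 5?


Track (count of b) mod 5: states 0..4, accept at 0
Minimal DFA: 5 states


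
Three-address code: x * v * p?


Break into single-operator statements:
t1 = x * v
t2 = t1 * p


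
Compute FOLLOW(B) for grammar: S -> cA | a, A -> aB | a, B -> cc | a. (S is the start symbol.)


$ ∈ FOLLOW(S). For each A -> αBβ: add FIRST(β)\{ε} to FOLLOW(B); if β nullable, add FOLLOW(A).
FOLLOW(B) = {$}


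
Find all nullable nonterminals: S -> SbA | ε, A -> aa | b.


A nonterminal is nullable iff some alternative derives ε (directly, or every symbol in it is nullable)
Nullable: {S}


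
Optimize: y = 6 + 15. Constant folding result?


6 + 15 = 21 at compile time
Optimized: y = 21


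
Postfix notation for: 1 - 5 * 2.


* has higher precedence, evaluate 5*2 first
Postfix: 1 5 2 * -


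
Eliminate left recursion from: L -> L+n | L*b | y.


Left-recursive alternatives: L+n, L*b; non-recursive: y
Introduce L': L -> yL', L' -> +nL' | *bL' | ε


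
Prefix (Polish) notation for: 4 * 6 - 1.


left-to-right (same/higher precedence on left): tree is (- (* 4 6) 1)
Prefix: - * 4 6 1


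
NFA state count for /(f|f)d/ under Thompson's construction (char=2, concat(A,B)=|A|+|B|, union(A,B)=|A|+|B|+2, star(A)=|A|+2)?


Syntax tree has 3 char leaf(s), 1 union(s), 0 star(s)
chars contribute 3×2 = 6; each union adds +2; each star adds +2
Total: 6 + 2 + 0 = 8 states


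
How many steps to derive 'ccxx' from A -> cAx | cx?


Derivation: A => cAx => ccxx
Steps: 2


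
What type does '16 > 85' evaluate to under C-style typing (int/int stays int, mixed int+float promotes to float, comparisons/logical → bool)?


Operand types: int > int
Rule: comparison yields bool
Result type: bool


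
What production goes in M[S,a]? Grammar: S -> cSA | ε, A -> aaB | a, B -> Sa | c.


For [S, a]: ε is nullable and 'a' ∈ FOLLOW(S)
Entry: S -> ε


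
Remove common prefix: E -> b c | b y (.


Common prefix: 'b'
Factored: E -> b E', E' -> c | y (


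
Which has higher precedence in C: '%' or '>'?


'%' is multiplicative (level 10); '>' is relational (level 7)
Higher level binds tighter
'%' has higher precedence than '>'


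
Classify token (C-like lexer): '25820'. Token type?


Pattern: digits only
Type: INTEGER_LITERAL


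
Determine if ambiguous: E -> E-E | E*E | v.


'v-v*v' has two parse trees (no precedence encoded between - and *)
Ambiguous


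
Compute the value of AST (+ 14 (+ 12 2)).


Evaluate inner: (+ 12 2) = 14
Evaluate root: (+ 14 14) = 28
Result: 28


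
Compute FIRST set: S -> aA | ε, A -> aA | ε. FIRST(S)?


Per alternative of S: FIRST(aA) = {a}; FIRST(ε) = {ε}
FIRST(S) = {a, ε}


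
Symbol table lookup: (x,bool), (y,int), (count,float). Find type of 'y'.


Lookup 'y' → type int


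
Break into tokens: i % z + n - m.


Scan left to right, longest-match per lexeme
Tokens: ID(i), OP(%), ID(z), OP(+), ID(n), OP(-), ID(m)


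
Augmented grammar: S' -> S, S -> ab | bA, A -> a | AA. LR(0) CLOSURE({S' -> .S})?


Start: S' -> .S
For each item with dot before a nonterminal B, add B -> .γ for every B-production
Closure: [S' -> .S, S -> .ab, S -> .bA]


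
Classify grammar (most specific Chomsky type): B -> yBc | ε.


Single nonterminal LHS, but y^n c^n is not regular
Classification: Type 2 (Context-Free)


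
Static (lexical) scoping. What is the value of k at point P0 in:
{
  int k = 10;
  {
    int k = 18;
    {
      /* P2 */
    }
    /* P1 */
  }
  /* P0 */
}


k declared in the same block as P0
k = 10


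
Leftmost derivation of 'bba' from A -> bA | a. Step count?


Derivation: A => bA => bbA => bba
Steps: 3


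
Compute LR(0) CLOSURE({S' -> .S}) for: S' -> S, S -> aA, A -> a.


Start: S' -> .S
For each item with dot before a nonterminal B, add B -> .γ for every B-production
Closure: [S' -> .S, S -> .aA]


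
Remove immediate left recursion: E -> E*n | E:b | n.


Left-recursive alternatives: E*n, E:b; non-recursive: n
Introduce E': E -> nE', E' -> *nE' | :bE' | ε


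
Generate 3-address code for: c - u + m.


Break into single-operator statements:
t1 = c - u
t2 = t1 + m


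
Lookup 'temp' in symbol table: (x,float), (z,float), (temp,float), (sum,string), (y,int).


Lookup 'temp' → type float


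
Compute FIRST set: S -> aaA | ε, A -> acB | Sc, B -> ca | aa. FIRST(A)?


Per alternative of A: FIRST(acB) = {a}; FIRST(Sc) = {a, c}
FIRST(A) = {a, c}


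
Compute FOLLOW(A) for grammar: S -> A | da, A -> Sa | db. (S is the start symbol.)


$ ∈ FOLLOW(S). For each A -> αBβ: add FIRST(β)\{ε} to FOLLOW(B); if β nullable, add FOLLOW(A).
FOLLOW(A) = {$, a}


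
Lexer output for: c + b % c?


Scan left to right, longest-match per lexeme
Tokens: ID(c), OP(+), ID(b), OP(%), ID(c)


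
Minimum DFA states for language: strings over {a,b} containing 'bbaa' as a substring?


KMP-style automaton: 4 progress states + 1 absorbing accept = 5
Minimal DFA: 5 states


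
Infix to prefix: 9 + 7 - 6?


left-to-right (same/higher precedence on left): tree is (- (+ 9 7) 6)
Prefix: - + 9 7 6


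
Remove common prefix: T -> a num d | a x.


Common prefix: 'a'
Factored: T -> a T', T' -> num d | x


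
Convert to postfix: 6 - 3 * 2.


* has higher precedence, evaluate 3*2 first
Postfix: 6 3 2 * -


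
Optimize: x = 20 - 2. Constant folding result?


20 - 2 = 18 at compile time
Optimized: x = 18


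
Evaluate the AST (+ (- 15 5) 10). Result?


Evaluate inner: (- 15 5) = 10
Evaluate root: (+ 10 10) = 20
Result: 20


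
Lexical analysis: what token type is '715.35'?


Pattern: digits with a decimal point
Type: FLOAT_LITERAL


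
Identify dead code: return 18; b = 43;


statement follows a return and is unreachable
Dead: 'b = 43'


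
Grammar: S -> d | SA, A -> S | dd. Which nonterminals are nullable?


A nonterminal is nullable iff some alternative derives ε (directly, or every symbol in it is nullable)
Nullable: {}


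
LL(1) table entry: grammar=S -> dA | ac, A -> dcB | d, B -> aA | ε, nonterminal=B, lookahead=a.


For [B, a]: 'a' ∈ FIRST(aA)
Entry: B -> aA


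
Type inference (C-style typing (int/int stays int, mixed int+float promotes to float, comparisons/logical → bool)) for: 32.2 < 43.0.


Operand types: float < float
Rule: comparison yields bool
Result type: bool


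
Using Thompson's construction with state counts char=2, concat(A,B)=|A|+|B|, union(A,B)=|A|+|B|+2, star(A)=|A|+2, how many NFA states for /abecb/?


Syntax tree has 5 char leaf(s), 0 union(s), 0 star(s)
chars contribute 5×2 = 10; each union adds +2; each star adds +2
Total: 10 + 0 + 0 = 10 states


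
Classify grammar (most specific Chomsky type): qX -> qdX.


LHS has context (more than one symbol) and |LHS| ≤ |RHS|
Classification: Type 1 (Context-Sensitive)


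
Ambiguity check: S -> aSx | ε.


balanced a^n…x^n: each string has a unique parse
Unambiguous


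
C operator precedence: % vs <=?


'%' is multiplicative (level 10); '<=' is relational (level 7)
Higher level binds tighter
'%' has higher precedence than '<='


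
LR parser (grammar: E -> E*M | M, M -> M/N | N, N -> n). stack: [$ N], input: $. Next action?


'N' (not preceded by M/) is the handle for M -> N
Action: reduce (M -> N)


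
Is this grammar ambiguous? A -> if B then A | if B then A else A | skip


dangling else: 'if B then if B then skip else skip' parses two ways
Ambiguous


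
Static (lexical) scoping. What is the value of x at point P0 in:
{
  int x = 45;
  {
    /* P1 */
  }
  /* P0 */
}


x declared in the same block as P0
x = 45


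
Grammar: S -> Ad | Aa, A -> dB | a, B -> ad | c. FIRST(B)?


Per alternative of B: FIRST(ad) = {a}; FIRST(c) = {c}
FIRST(B) = {a, c}


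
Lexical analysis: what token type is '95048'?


Pattern: digits only
Type: INTEGER_LITERAL


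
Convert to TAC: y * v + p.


Break into single-operator statements:
t1 = y * v
t2 = t1 + p


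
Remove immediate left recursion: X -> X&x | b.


Left-recursive alternatives: X&x; non-recursive: b
Introduce X': X -> bX', X' -> &xX' | ε


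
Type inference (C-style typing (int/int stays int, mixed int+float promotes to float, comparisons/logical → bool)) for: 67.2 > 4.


Operand types: float > int
Rule: comparison yields bool
Result type: bool


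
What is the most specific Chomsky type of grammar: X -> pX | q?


Right-linear: every RHS is a terminal or a terminal followed by one nonterminal
Classification: Type 3 (Regular)


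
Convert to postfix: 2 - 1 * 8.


* has higher precedence, evaluate 1*8 first
Postfix: 2 1 8 * -


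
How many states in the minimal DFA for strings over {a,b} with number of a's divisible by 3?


Track (count of a) mod 3: states 0..2, accept at 0
Minimal DFA: 3 states


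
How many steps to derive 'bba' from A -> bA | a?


Derivation: A => bA => bbA => bba
Steps: 3


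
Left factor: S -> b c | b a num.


Common prefix: 'b'
Factored: S -> b S', S' -> c | a num


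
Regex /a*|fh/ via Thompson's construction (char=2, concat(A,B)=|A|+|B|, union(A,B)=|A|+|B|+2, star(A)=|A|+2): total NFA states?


Syntax tree has 3 char leaf(s), 1 union(s), 1 star(s)
chars contribute 3×2 = 6; each union adds +2; each star adds +2
Total: 6 + 2 + 2 = 10 states


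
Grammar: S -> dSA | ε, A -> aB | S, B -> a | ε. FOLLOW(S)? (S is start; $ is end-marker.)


$ ∈ FOLLOW(S). For each A -> αBβ: add FIRST(β)\{ε} to FOLLOW(B); if β nullable, add FOLLOW(A).
FOLLOW(S) = {$, a, d}


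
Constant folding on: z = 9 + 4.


9 + 4 = 13 at compile time
Optimized: z = 13


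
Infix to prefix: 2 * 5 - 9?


left-to-right (same/higher precedence on left): tree is (- (* 2 5) 9)
Prefix: - * 2 5 9


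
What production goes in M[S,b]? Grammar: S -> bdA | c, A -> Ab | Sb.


For [S, b]: 'b' ∈ FIRST(bdA)
Entry: S -> bdA


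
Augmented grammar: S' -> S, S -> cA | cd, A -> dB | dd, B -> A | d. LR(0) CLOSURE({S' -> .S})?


Start: S' -> .S
For each item with dot before a nonterminal B, add B -> .γ for every B-production
Closure: [S' -> .S, S -> .cA, S -> .cd]


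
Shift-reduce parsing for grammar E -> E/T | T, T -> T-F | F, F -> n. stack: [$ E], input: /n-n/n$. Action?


shift '/' to continue E -> E/T
Action: shift


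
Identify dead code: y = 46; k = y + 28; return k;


y is read by k's definition; k is returned
No dead code


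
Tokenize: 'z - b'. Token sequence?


Scan left to right, longest-match per lexeme
Tokens: ID(z), OP(-), ID(b)


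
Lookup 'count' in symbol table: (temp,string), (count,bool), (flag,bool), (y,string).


Lookup 'count' → type bool


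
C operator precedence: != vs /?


'/' is multiplicative (level 10); '!=' is equality (level 6)
Higher level binds tighter
'/' has higher precedence than '!='


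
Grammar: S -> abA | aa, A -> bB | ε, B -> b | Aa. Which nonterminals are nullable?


A nonterminal is nullable iff some alternative derives ε (directly, or every symbol in it is nullable)
Nullable: {A}


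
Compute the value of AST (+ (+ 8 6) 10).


Evaluate inner: (+ 8 6) = 14
Evaluate root: (+ 14 10) = 24
Result: 24


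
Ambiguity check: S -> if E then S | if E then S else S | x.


dangling else: 'if E then if E then x else x' parses two ways
Ambiguous


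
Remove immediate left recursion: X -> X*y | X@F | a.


Left-recursive alternatives: X*y, X@F; non-recursive: a
Introduce X': X -> aX', X' -> *yX' | @FX' | ε


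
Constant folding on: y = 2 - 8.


2 - 8 = -6 at compile time
Optimized: y = -6


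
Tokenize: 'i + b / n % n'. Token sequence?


Scan left to right, longest-match per lexeme
Tokens: ID(i), OP(+), ID(b), OP(/), ID(n), OP(%), ID(n)
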